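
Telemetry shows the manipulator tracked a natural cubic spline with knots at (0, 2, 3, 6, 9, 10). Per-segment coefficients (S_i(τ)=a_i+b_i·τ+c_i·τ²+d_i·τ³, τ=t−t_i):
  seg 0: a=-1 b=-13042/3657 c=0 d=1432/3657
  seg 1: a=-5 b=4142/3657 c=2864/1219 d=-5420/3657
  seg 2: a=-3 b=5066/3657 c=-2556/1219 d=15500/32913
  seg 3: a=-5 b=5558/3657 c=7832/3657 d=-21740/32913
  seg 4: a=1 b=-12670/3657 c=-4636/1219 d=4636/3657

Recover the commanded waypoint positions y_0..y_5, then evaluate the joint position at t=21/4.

y_0 = S_0(0) = a_0 = -1
y_1 = S_1(0) = a_1 = -5
y_2 = S_2(0) = a_2 = -3
y_3 = S_3(0) = a_3 = -5
y_4 = S_4(0) = a_4 = 1
y_5 = S_4(1) = -5
t_q=21/4 is in segment 2 (τ=9/4); S_2(τ)=-100131/19504

y_0=-1 y_1=-5 y_2=-3 y_3=-5 y_4=1 y_5=-5
S(21/4) = -100131/19504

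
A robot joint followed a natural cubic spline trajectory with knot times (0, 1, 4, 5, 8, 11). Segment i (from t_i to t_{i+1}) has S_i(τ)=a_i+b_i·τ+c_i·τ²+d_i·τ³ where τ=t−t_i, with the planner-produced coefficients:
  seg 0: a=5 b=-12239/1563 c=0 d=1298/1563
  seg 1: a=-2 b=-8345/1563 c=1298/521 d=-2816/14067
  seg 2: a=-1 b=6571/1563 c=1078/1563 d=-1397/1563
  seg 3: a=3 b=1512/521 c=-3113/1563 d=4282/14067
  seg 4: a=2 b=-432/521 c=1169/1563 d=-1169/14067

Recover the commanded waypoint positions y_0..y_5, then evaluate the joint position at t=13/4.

y_0=5 y_1=-2 y_2=-1 y_3=3 y_4=2 y_5=4
S(13/4) = -15341/4168

y_0 = S_0(0) = a_0 = 5
y_1 = S_1(0) = a_1 = -2
y_2 = S_2(0) = a_2 = -1
y_3 = S_3(0) = a_3 = 3
y_4 = S_4(0) = a_4 = 2
y_5 = S_4(3) = 4
t_q=13/4 is in segment 1 (τ=9/4); S_1(τ)=-15341/4168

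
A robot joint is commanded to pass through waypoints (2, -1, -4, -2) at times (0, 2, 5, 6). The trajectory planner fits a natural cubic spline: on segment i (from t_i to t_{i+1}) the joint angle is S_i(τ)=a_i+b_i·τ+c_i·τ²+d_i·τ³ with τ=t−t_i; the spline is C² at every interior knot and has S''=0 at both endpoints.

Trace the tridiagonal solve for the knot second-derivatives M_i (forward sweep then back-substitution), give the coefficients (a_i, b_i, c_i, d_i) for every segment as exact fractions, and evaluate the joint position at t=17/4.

  seg 0: a=2 b=-193/142 c=0 d=-5/142
  seg 1: a=-1 b=-253/142 c=-15/71 d=67/426
  seg 2: a=-4 b=85/71 c=171/142 d=-57/142
S(17/4) = -38959/9088

Δ: Δ0=-3/2, Δ1=-1, Δ2=2
row 1: diag=10, rhs=3; c'=3/10, d'=3/10
row 2: denom=8−3·3/10=71/10; d'=(18−3·3/10)/(71/10)=171/71
back: M2=171/71
back: M1=3/10−3/10·171/71=-30/71
M: M0=0, M1=-30/71, M2=171/71, M3=0
seg 0: a=2, c=M0/2=0, d=(M1−M0)/(6·2)=-5/142, b=Δ0−h0·(2M0+M1)/6=-193/142
seg 1: a=-1, c=M1/2=-15/71, d=(M2−M1)/(6·3)=67/426, b=Δ1−h1·(2M1+M2)/6=-253/142
seg 2: a=-4, c=M2/2=171/142, d=(M3−M2)/(6·1)=-57/142, b=Δ2−h2·(2M2+M3)/6=85/71
t_q=17/4 → seg 1, τ=9/4; S=-1+-253/142·τ+-15/71·τ²+67/426·τ³=-38959/9088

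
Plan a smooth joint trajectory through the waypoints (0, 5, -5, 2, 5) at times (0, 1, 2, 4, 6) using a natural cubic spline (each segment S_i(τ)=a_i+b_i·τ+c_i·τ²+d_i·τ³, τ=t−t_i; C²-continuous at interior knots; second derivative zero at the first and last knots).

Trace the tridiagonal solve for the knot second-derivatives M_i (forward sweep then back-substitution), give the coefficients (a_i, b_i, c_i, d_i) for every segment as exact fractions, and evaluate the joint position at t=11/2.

Δ: Δ0=5, Δ1=-10, Δ2=7/2, Δ3=3/2
row 1: diag=4, rhs=-90; c'=1/4, d'=-45/2
row 2: denom=6−1·1/4=23/4; d'=(81−1·-45/2)/(23/4)=18
row 3: denom=8−2·8/23=168/23; d'=(-12−2·18)/(168/23)=-46/7
back: M3=-46/7
back: M2=18−8/23·-46/7=142/7
back: M1=-45/2−1/4·142/7=-193/7
M: M0=0, M1=-193/7, M2=142/7, M3=-46/7, M4=0
seg 0: a=0, c=M0/2=0, d=(M1−M0)/(6·1)=-193/42, b=Δ0−h0·(2M0+M1)/6=403/42
seg 1: a=5, c=M1/2=-193/14, d=(M2−M1)/(6·1)=335/42, b=Δ1−h1·(2M1+M2)/6=-88/21
seg 2: a=-5, c=M2/2=71/7, d=(M3−M2)/(6·2)=-47/21, b=Δ2−h2·(2M2+M3)/6=-47/6
seg 3: a=2, c=M3/2=-23/7, d=(M4−M3)/(6·2)=23/42, b=Δ3−h3·(2M3+M4)/6=247/42
t_q=11/2 → seg 3, τ=3/2; S=2+247/42·τ+-23/7·τ²+23/42·τ³=591/112

  seg 0: a=0 b=403/42 c=0 d=-193/42
  seg 1: a=5 b=-88/21 c=-193/14 d=335/42
  seg 2: a=-5 b=-47/6 c=71/7 d=-47/21
  seg 3: a=2 b=247/42 c=-23/7 d=23/42
S(11/2) = 591/112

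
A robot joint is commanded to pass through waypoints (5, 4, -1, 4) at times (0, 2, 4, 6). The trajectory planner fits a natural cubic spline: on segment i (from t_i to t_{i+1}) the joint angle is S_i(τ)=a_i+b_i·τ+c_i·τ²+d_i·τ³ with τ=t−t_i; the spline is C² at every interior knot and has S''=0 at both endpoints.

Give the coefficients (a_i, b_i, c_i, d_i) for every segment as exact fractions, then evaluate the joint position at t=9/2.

  seg 0: a=5 b=11/30 c=0 d=-13/60
  seg 1: a=4 b=-67/30 c=-13/10 d=7/12
  seg 2: a=-1 b=-13/30 c=11/5 d=-11/30
S(9/2) = -57/80

Δ: Δ0=-1/2, Δ1=-5/2, Δ2=5/2
row 1: diag=8, rhs=-12; c'=1/4, d'=-3/2
row 2: denom=8−2·1/4=15/2; d'=(30−2·-3/2)/(15/2)=22/5
back: M2=22/5
back: M1=-3/2−1/4·22/5=-13/5
M: M0=0, M1=-13/5, M2=22/5, M3=0
seg 0: a=5, c=M0/2=0, d=(M1−M0)/(6·2)=-13/60, b=Δ0−h0·(2M0+M1)/6=11/30
seg 1: a=4, c=M1/2=-13/10, d=(M2−M1)/(6·2)=7/12, b=Δ1−h1·(2M1+M2)/6=-67/30
seg 2: a=-1, c=M2/2=11/5, d=(M3−M2)/(6·2)=-11/30, b=Δ2−h2·(2M2+M3)/6=-13/30
t_q=9/2 → seg 2, τ=1/2; S=-1+-13/30·τ+11/5·τ²+-11/30·τ³=-57/80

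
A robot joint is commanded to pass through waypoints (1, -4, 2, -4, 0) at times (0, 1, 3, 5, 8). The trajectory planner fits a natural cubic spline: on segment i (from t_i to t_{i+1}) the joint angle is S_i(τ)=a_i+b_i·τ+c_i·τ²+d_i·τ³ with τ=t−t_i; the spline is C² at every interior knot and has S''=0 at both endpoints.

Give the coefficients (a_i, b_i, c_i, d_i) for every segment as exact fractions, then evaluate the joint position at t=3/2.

Δ: Δ0=-5, Δ1=3, Δ2=-3, Δ3=4/3
row 1: diag=6, rhs=48; c'=1/3, d'=8
row 2: denom=8−2·1/3=22/3; d'=(-36−2·8)/(22/3)=-78/11
row 3: denom=10−2·3/11=104/11; d'=(26−2·-78/11)/(104/11)=17/4
back: M3=17/4
back: M2=-78/11−3/11·17/4=-33/4
back: M1=8−1/3·-33/4=43/4
M: M0=0, M1=43/4, M2=-33/4, M3=17/4, M4=0
seg 0: a=1, c=M0/2=0, d=(M1−M0)/(6·1)=43/24, b=Δ0−h0·(2M0+M1)/6=-163/24
seg 1: a=-4, c=M1/2=43/8, d=(M2−M1)/(6·2)=-19/12, b=Δ1−h1·(2M1+M2)/6=-17/12
seg 2: a=2, c=M2/2=-33/8, d=(M3−M2)/(6·2)=25/24, b=Δ2−h2·(2M2+M3)/6=13/12
seg 3: a=-4, c=M3/2=17/8, d=(M4−M3)/(6·3)=-17/72, b=Δ3−h3·(2M3+M4)/6=-35/12
t_q=3/2 → seg 1, τ=1/2; S=-4+-17/12·τ+43/8·τ²+-19/12·τ³=-57/16

  seg 0: a=1 b=-163/24 c=0 d=43/24
  seg 1: a=-4 b=-17/12 c=43/8 d=-19/12
  seg 2: a=2 b=13/12 c=-33/8 d=25/24
  seg 3: a=-4 b=-35/12 c=17/8 d=-17/72
S(3/2) = -57/16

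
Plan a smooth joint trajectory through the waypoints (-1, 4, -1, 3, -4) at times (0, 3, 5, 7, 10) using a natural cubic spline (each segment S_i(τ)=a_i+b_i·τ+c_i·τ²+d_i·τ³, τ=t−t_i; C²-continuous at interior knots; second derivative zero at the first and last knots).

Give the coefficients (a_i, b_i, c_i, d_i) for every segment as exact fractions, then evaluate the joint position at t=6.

Δ: Δ0=5/3, Δ1=-5/2, Δ2=2, Δ3=-7/3
row 1: diag=10, rhs=-25; c'=1/5, d'=-5/2
row 2: denom=8−2·1/5=38/5; d'=(27−2·-5/2)/(38/5)=80/19
row 3: denom=10−2·5/19=180/19; d'=(-26−2·80/19)/(180/19)=-109/30
back: M3=-109/30
back: M2=80/19−5/19·-109/30=31/6
back: M1=-5/2−1/5·31/6=-53/15
M: M0=0, M1=-53/15, M2=31/6, M3=-109/30, M4=0
seg 0: a=-1, c=M0/2=0, d=(M1−M0)/(6·3)=-53/270, b=Δ0−h0·(2M0+M1)/6=103/30
seg 1: a=4, c=M1/2=-53/30, d=(M2−M1)/(6·2)=29/40, b=Δ1−h1·(2M1+M2)/6=-28/15
seg 2: a=-1, c=M2/2=31/12, d=(M3−M2)/(6·2)=-11/15, b=Δ2−h2·(2M2+M3)/6=-7/30
seg 3: a=3, c=M3/2=-109/60, d=(M4−M3)/(6·3)=109/540, b=Δ3−h3·(2M3+M4)/6=13/10
t_q=6 → seg 2, τ=1; S=-1+-7/30·τ+31/12·τ²+-11/15·τ³=37/60

  seg 0: a=-1 b=103/30 c=0 d=-53/270
  seg 1: a=4 b=-28/15 c=-53/30 d=29/40
  seg 2: a=-1 b=-7/30 c=31/12 d=-11/15
  seg 3: a=3 b=13/10 c=-109/60 d=109/540
S(6) = 37/60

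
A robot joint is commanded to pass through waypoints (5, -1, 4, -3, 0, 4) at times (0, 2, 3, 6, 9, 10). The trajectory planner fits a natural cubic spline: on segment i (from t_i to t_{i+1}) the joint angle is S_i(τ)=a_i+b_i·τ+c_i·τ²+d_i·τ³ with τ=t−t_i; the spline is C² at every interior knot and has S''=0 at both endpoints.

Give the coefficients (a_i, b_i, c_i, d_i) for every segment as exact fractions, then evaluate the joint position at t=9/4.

Δ: Δ0=-3, Δ1=5, Δ2=-7/3, Δ3=1, Δ4=4
row 1: diag=6, rhs=48; c'=1/6, d'=8
row 2: denom=8−1·1/6=47/6; d'=(-44−1·8)/(47/6)=-312/47
row 3: denom=12−3·18/47=510/47; d'=(20−3·-312/47)/(510/47)=938/255
row 4: denom=8−3·47/170=1219/170; d'=(18−3·938/255)/(1219/170)=1184/1219
back: M4=1184/1219
back: M3=938/255−47/170·1184/1219=12470/3657
back: M2=-312/47−18/47·12470/3657=-9684/1219
back: M1=8−1/6·-9684/1219=11366/1219
M: M0=0, M1=11366/1219, M2=-9684/1219, M3=12470/3657, M4=1184/1219, M5=0
seg 0: a=5, c=M0/2=0, d=(M1−M0)/(6·2)=5683/7314, b=Δ0−h0·(2M0+M1)/6=-22337/3657
seg 1: a=-1, c=M1/2=5683/1219, d=(M2−M1)/(6·1)=-10525/3657, b=Δ1−h1·(2M1+M2)/6=11761/3657
seg 2: a=4, c=M2/2=-4842/1219, d=(M3−M2)/(6·3)=20761/32913, b=Δ2−h2·(2M2+M3)/6=14284/3657
seg 3: a=-3, c=M3/2=6235/3657, d=(M4−M3)/(6·3)=-4459/32913, b=Δ3−h3·(2M3+M4)/6=-10589/3657
seg 4: a=0, c=M4/2=592/1219, d=(M5−M4)/(6·1)=-592/3657, b=Δ4−h4·(2M4+M5)/6=13444/3657
t_q=9/4 → seg 1, τ=1/4; S=-1+11761/3657·τ+5683/1219·τ²+-10525/3657·τ³=171/3392

  seg 0: a=5 b=-22337/3657 c=0 d=5683/7314
  seg 1: a=-1 b=11761/3657 c=5683/1219 d=-10525/3657
  seg 2: a=4 b=14284/3657 c=-4842/1219 d=20761/32913
  seg 3: a=-3 b=-10589/3657 c=6235/3657 d=-4459/32913
  seg 4: a=0 b=13444/3657 c=592/1219 d=-592/3657
S(9/4) = 171/3392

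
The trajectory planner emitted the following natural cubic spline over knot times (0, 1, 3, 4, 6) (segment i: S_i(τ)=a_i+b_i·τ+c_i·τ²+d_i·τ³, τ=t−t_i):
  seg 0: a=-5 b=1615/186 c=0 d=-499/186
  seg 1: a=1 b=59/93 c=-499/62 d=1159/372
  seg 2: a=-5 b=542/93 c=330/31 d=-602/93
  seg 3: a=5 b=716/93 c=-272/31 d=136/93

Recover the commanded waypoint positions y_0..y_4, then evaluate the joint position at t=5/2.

y_0 = S_0(0) = a_0 = -5
y_1 = S_1(0) = a_1 = 1
y_2 = S_2(0) = a_2 = -5
y_3 = S_3(0) = a_3 = 5
y_4 = S_3(2) = -3
t_q=5/2 is in segment 1 (τ=3/2); S_1(τ)=-5597/992

y_0=-5 y_1=1 y_2=-5 y_3=5 y_4=-3
S(5/2) = -5597/992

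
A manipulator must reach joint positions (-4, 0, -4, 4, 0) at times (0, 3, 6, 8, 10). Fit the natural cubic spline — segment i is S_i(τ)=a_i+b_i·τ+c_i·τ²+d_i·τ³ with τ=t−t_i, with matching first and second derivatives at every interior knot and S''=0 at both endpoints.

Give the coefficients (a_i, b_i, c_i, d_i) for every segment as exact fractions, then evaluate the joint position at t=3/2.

  seg 0: a=-4 b=37/14 c=0 d=-55/378
  seg 1: a=0 b=-9/7 c=-55/42 d=163/378
  seg 2: a=-4 b=5/2 c=18/7 d=-51/56
  seg 3: a=4 b=13/7 c=-81/28 d=27/56
S(3/2) = -59/112

Δ: Δ0=4/3, Δ1=-4/3, Δ2=4, Δ3=-2
row 1: diag=12, rhs=-16; c'=1/4, d'=-4/3
row 2: denom=10−3·1/4=37/4; d'=(32−3·-4/3)/(37/4)=144/37
row 3: denom=8−2·8/37=280/37; d'=(-36−2·144/37)/(280/37)=-81/14
back: M3=-81/14
back: M2=144/37−8/37·-81/14=36/7
back: M1=-4/3−1/4·36/7=-55/21
M: M0=0, M1=-55/21, M2=36/7, M3=-81/14, M4=0
seg 0: a=-4, c=M0/2=0, d=(M1−M0)/(6·3)=-55/378, b=Δ0−h0·(2M0+M1)/6=37/14
seg 1: a=0, c=M1/2=-55/42, d=(M2−M1)/(6·3)=163/378, b=Δ1−h1·(2M1+M2)/6=-9/7
seg 2: a=-4, c=M2/2=18/7, d=(M3−M2)/(6·2)=-51/56, b=Δ2−h2·(2M2+M3)/6=5/2
seg 3: a=4, c=M3/2=-81/28, d=(M4−M3)/(6·2)=27/56, b=Δ3−h3·(2M3+M4)/6=13/7
t_q=3/2 → seg 0, τ=3/2; S=-4+37/14·τ+0·τ²+-55/378·τ³=-59/112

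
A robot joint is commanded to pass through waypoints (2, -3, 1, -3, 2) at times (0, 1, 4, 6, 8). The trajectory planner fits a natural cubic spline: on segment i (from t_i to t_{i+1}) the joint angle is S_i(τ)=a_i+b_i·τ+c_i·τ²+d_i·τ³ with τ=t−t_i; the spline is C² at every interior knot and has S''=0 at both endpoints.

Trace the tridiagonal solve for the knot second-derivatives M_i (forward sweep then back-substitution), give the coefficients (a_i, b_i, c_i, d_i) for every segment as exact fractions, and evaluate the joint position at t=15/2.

Δ: Δ0=-5, Δ1=4/3, Δ2=-2, Δ3=5/2
row 1: diag=8, rhs=38; c'=3/8, d'=19/4
row 2: denom=10−3·3/8=71/8; d'=(-20−3·19/4)/(71/8)=-274/71
row 3: denom=8−2·16/71=536/71; d'=(27−2·-274/71)/(536/71)=2465/536
back: M3=2465/536
back: M2=-274/71−16/71·2465/536=-328/67
back: M1=19/4−3/8·-328/67=1765/268
M: M0=0, M1=1765/268, M2=-328/67, M3=2465/536, M4=0
seg 0: a=2, c=M0/2=0, d=(M1−M0)/(6·1)=1765/1608, b=Δ0−h0·(2M0+M1)/6=-9805/1608
seg 1: a=-3, c=M1/2=1765/536, d=(M2−M1)/(6·3)=-3077/4824, b=Δ1−h1·(2M1+M2)/6=-2255/804
seg 2: a=1, c=M2/2=-164/67, d=(M3−M2)/(6·2)=5089/6432, b=Δ2−h2·(2M2+M3)/6=-433/1608
seg 3: a=-3, c=M3/2=2465/1072, d=(M4−M3)/(6·2)=-2465/6432, b=Δ3−h3·(2M3+M4)/6=-455/804
t_q=15/2 → seg 3, τ=3/2; S=-3+-455/804·τ+2465/1072·τ²+-2465/6432·τ³=539/17152

  seg 0: a=2 b=-9805/1608 c=0 d=1765/1608
  seg 1: a=-3 b=-2255/804 c=1765/536 d=-3077/4824
  seg 2: a=1 b=-433/1608 c=-164/67 d=5089/6432
  seg 3: a=-3 b=-455/804 c=2465/1072 d=-2465/6432
S(15/2) = 539/17152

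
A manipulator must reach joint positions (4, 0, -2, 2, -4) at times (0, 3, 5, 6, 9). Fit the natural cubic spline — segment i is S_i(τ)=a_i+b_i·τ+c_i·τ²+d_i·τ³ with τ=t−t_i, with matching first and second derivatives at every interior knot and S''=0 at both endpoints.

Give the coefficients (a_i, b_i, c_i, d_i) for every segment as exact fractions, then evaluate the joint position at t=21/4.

  seg 0: a=4 b=-355/438 c=0 d=-229/3942
  seg 1: a=0 b=-521/219 c=-229/438 d=177/292
  seg 2: a=-2 b=614/219 c=682/219 d=-140/73
  seg 3: a=2 b=718/219 c=-578/219 d=578/1971
S(21/4) = -1325/1168

Δ: Δ0=-4/3, Δ1=-1, Δ2=4, Δ3=-2
row 1: diag=10, rhs=2; c'=1/5, d'=1/5
row 2: denom=6−2·1/5=28/5; d'=(30−2·1/5)/(28/5)=37/7
row 3: denom=8−1·5/28=219/28; d'=(-36−1·37/7)/(219/28)=-1156/219
back: M3=-1156/219
back: M2=37/7−5/28·-1156/219=1364/219
back: M1=1/5−1/5·1364/219=-229/219
M: M0=0, M1=-229/219, M2=1364/219, M3=-1156/219, M4=0
seg 0: a=4, c=M0/2=0, d=(M1−M0)/(6·3)=-229/3942, b=Δ0−h0·(2M0+M1)/6=-355/438
seg 1: a=0, c=M1/2=-229/438, d=(M2−M1)/(6·2)=177/292, b=Δ1−h1·(2M1+M2)/6=-521/219
seg 2: a=-2, c=M2/2=682/219, d=(M3−M2)/(6·1)=-140/73, b=Δ2−h2·(2M2+M3)/6=614/219
seg 3: a=2, c=M3/2=-578/219, d=(M4−M3)/(6·3)=578/1971, b=Δ3−h3·(2M3+M4)/6=718/219
t_q=21/4 → seg 2, τ=1/4; S=-2+614/219·τ+682/219·τ²+-140/73·τ³=-1325/1168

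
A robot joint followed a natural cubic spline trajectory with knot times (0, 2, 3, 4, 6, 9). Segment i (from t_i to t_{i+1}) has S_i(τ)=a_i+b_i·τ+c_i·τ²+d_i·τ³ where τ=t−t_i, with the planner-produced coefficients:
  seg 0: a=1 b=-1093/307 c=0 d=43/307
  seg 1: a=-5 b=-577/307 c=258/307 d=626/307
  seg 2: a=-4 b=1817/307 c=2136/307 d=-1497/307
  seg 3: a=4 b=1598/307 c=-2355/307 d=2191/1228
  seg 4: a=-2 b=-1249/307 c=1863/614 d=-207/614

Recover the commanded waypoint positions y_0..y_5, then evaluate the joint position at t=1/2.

y_0=1 y_1=-5 y_2=-4 y_3=4 y_4=-2 y_5=4
S(1/2) = -1873/2456

y_0 = S_0(0) = a_0 = 1
y_1 = S_1(0) = a_1 = -5
y_2 = S_2(0) = a_2 = -4
y_3 = S_3(0) = a_3 = 4
y_4 = S_4(0) = a_4 = -2
y_5 = S_4(3) = 4
t_q=1/2 is in segment 0 (τ=1/2); S_0(τ)=-1873/2456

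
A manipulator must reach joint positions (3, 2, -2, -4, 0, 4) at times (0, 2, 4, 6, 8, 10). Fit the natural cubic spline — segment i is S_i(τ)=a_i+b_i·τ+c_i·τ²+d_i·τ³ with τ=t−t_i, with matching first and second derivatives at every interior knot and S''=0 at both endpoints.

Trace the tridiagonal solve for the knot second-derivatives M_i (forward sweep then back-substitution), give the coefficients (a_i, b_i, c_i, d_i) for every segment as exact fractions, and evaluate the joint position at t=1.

  seg 0: a=3 b=-35/418 c=0 d=-87/836
  seg 1: a=2 b=-557/418 c=-261/418 d=243/1672
  seg 2: a=-2 b=-436/209 c=207/836 d=13/88
  seg 3: a=-4 b=283/418 c=237/209 d=-395/1672
  seg 4: a=0 b=497/209 c=-237/836 d=79/1672
S(1) = 2351/836

Δ: Δ0=-1/2, Δ1=-2, Δ2=-1, Δ3=2, Δ4=2
row 1: diag=8, rhs=-9; c'=1/4, d'=-9/8
row 2: denom=8−2·1/4=15/2; d'=(6−2·-9/8)/(15/2)=11/10
row 3: denom=8−2·4/15=112/15; d'=(18−2·11/10)/(112/15)=237/112
row 4: denom=8−2·15/56=209/28; d'=(0−2·237/112)/(209/28)=-237/418
back: M4=-237/418
back: M3=237/112−15/56·-237/418=474/209
back: M2=11/10−4/15·474/209=207/418
back: M1=-9/8−1/4·207/418=-261/209
M: M0=0, M1=-261/209, M2=207/418, M3=474/209, M4=-237/418, M5=0
seg 0: a=3, c=M0/2=0, d=(M1−M0)/(6·2)=-87/836, b=Δ0−h0·(2M0+M1)/6=-35/418
seg 1: a=2, c=M1/2=-261/418, d=(M2−M1)/(6·2)=243/1672, b=Δ1−h1·(2M1+M2)/6=-557/418
seg 2: a=-2, c=M2/2=207/836, d=(M3−M2)/(6·2)=13/88, b=Δ2−h2·(2M2+M3)/6=-436/209
seg 3: a=-4, c=M3/2=237/209, d=(M4−M3)/(6·2)=-395/1672, b=Δ3−h3·(2M3+M4)/6=283/418
seg 4: a=0, c=M4/2=-237/836, d=(M5−M4)/(6·2)=79/1672, b=Δ4−h4·(2M4+M5)/6=497/209
t_q=1 → seg 0, τ=1; S=3+-35/418·τ+0·τ²+-87/836·τ³=2351/836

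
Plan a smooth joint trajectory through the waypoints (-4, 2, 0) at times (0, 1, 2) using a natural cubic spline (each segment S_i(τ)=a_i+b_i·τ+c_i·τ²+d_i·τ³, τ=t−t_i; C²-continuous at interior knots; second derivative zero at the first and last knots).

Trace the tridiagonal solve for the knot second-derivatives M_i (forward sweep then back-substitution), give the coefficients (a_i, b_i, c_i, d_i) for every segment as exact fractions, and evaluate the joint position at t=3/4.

Δ: Δ0=6, Δ1=-2
row 1: diag=4, rhs=-48; c'=1/4, d'=-12
back: M1=-12
M: M0=0, M1=-12, M2=0
seg 0: a=-4, c=M0/2=0, d=(M1−M0)/(6·1)=-2, b=Δ0−h0·(2M0+M1)/6=8
seg 1: a=2, c=M1/2=-6, d=(M2−M1)/(6·1)=2, b=Δ1−h1·(2M1+M2)/6=2
t_q=3/4 → seg 0, τ=3/4; S=-4+8·τ+0·τ²+-2·τ³=37/32

  seg 0: a=-4 b=8 c=0 d=-2
  seg 1: a=2 b=2 c=-6 d=2
S(3/4) = 37/32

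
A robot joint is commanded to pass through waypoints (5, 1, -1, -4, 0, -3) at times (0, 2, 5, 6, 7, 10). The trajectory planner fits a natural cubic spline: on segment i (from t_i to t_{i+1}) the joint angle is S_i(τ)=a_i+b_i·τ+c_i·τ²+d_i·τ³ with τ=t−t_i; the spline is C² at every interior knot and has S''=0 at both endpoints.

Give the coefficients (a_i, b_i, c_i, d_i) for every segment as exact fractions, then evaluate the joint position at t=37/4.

Δ: Δ0=-2, Δ1=-2/3, Δ2=-3, Δ3=4, Δ4=-1
row 1: diag=10, rhs=8; c'=3/10, d'=4/5
row 2: denom=8−3·3/10=71/10; d'=(-14−3·4/5)/(71/10)=-164/71
row 3: denom=4−1·10/71=274/71; d'=(42−1·-164/71)/(274/71)=1573/137
row 4: denom=8−1·71/274=2121/274; d'=(-30−1·1573/137)/(2121/274)=-11366/2121
back: M4=-11366/2121
back: M3=1573/137−71/274·-11366/2121=27298/2121
back: M2=-164/71−10/71·27298/2121=-8744/2121
back: M1=4/5−3/10·-8744/2121=1440/707
M: M0=0, M1=1440/707, M2=-8744/2121, M3=27298/2121, M4=-11366/2121, M5=0
seg 0: a=5, c=M0/2=0, d=(M1−M0)/(6·2)=120/707, b=Δ0−h0·(2M0+M1)/6=-1894/707
seg 1: a=1, c=M1/2=720/707, d=(M2−M1)/(6·3)=-6532/19089, b=Δ1−h1·(2M1+M2)/6=-454/707
seg 2: a=-1, c=M2/2=-4372/2121, d=(M3−M2)/(6·1)=6007/2121, b=Δ2−h2·(2M2+M3)/6=-2666/707
seg 3: a=-4, c=M3/2=13649/2121, d=(M4−M3)/(6·1)=-2148/707, b=Δ3−h3·(2M3+M4)/6=1279/2121
seg 4: a=0, c=M4/2=-5683/2121, d=(M5−M4)/(6·3)=5683/19089, b=Δ4−h4·(2M4+M5)/6=9245/2121
t_q=37/4 → seg 4, τ=9/4; S=0+9245/2121·τ+-5683/2121·τ²+5683/19089·τ³=-16563/45248

  seg 0: a=5 b=-1894/707 c=0 d=120/707
  seg 1: a=1 b=-454/707 c=720/707 d=-6532/19089
  seg 2: a=-1 b=-2666/707 c=-4372/2121 d=6007/2121
  seg 3: a=-4 b=1279/2121 c=13649/2121 d=-2148/707
  seg 4: a=0 b=9245/2121 c=-5683/2121 d=5683/19089
S(37/4) = -16563/45248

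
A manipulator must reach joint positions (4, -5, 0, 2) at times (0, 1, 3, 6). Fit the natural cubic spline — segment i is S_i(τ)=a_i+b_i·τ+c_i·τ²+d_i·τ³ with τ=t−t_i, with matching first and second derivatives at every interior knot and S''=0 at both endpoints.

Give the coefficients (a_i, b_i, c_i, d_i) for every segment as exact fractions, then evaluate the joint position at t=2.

  seg 0: a=4 b=-467/42 c=0 d=89/42
  seg 1: a=-5 b=-100/21 c=89/14 d=-229/168
  seg 2: a=0 b=181/42 c=-51/28 d=17/84
S(2) = -267/56

Δ: Δ0=-9, Δ1=5/2, Δ2=2/3
row 1: diag=6, rhs=69; c'=1/3, d'=23/2
row 2: denom=10−2·1/3=28/3; d'=(-11−2·23/2)/(28/3)=-51/14
back: M2=-51/14
back: M1=23/2−1/3·-51/14=89/7
M: M0=0, M1=89/7, M2=-51/14, M3=0
seg 0: a=4, c=M0/2=0, d=(M1−M0)/(6·1)=89/42, b=Δ0−h0·(2M0+M1)/6=-467/42
seg 1: a=-5, c=M1/2=89/14, d=(M2−M1)/(6·2)=-229/168, b=Δ1−h1·(2M1+M2)/6=-100/21
seg 2: a=0, c=M2/2=-51/28, d=(M3−M2)/(6·3)=17/84, b=Δ2−h2·(2M2+M3)/6=181/42
t_q=2 → seg 1, τ=1; S=-5+-100/21·τ+89/14·τ²+-229/168·τ³=-267/56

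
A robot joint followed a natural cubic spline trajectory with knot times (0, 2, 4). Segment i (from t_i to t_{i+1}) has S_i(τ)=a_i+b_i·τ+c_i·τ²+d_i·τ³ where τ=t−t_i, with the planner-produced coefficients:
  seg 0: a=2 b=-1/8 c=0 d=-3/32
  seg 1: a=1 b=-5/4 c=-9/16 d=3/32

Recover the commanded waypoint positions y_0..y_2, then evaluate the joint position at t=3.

y_0=2 y_1=1 y_2=-3
S(3) = -23/32

y_0 = S_0(0) = a_0 = 2
y_1 = S_1(0) = a_1 = 1
y_2 = S_1(2) = -3
t_q=3 is in segment 1 (τ=1); S_1(τ)=-23/32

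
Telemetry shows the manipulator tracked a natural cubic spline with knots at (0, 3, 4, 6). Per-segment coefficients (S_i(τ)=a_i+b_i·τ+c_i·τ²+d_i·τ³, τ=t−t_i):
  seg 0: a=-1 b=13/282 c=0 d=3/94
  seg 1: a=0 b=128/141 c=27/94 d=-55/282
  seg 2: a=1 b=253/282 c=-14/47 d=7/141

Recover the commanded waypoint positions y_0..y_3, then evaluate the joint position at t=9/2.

y_0 = S_0(0) = a_0 = -1
y_1 = S_1(0) = a_1 = 0
y_2 = S_2(0) = a_2 = 1
y_3 = S_2(2) = 2
t_q=9/2 is in segment 2 (τ=1/2); S_2(τ)=519/376

y_0=-1 y_1=0 y_2=1 y_3=2
S(9/2) = 519/376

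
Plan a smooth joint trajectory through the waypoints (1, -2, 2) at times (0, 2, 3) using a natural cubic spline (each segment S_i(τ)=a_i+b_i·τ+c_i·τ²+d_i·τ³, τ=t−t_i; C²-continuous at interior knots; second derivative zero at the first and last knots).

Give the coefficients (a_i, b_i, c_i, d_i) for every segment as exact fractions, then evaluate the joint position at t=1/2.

  seg 0: a=1 b=-10/3 c=0 d=11/24
  seg 1: a=-2 b=13/6 c=11/4 d=-11/12
S(1/2) = -39/64

Δ: Δ0=-3/2, Δ1=4
row 1: diag=6, rhs=33; c'=1/6, d'=11/2
back: M1=11/2
M: M0=0, M1=11/2, M2=0
seg 0: a=1, c=M0/2=0, d=(M1−M0)/(6·2)=11/24, b=Δ0−h0·(2M0+M1)/6=-10/3
seg 1: a=-2, c=M1/2=11/4, d=(M2−M1)/(6·1)=-11/12, b=Δ1−h1·(2M1+M2)/6=13/6
t_q=1/2 → seg 0, τ=1/2; S=1+-10/3·τ+0·τ²+11/24·τ³=-39/64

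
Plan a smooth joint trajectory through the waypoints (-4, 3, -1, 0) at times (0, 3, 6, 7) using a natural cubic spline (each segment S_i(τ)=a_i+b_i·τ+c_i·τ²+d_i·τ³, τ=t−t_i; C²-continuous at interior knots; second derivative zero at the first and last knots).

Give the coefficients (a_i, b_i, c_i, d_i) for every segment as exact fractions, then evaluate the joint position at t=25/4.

Δ: Δ0=7/3, Δ1=-4/3, Δ2=1
row 1: diag=12, rhs=-22; c'=1/4, d'=-11/6
row 2: denom=8−3·1/4=29/4; d'=(14−3·-11/6)/(29/4)=78/29
back: M2=78/29
back: M1=-11/6−1/4·78/29=-218/87
M: M0=0, M1=-218/87, M2=78/29, M3=0
seg 0: a=-4, c=M0/2=0, d=(M1−M0)/(6·3)=-109/783, b=Δ0−h0·(2M0+M1)/6=104/29
seg 1: a=3, c=M1/2=-109/87, d=(M2−M1)/(6·3)=226/783, b=Δ1−h1·(2M1+M2)/6=-5/29
seg 2: a=-1, c=M2/2=39/29, d=(M3−M2)/(6·1)=-13/29, b=Δ2−h2·(2M2+M3)/6=3/29
t_q=25/4 → seg 2, τ=1/4; S=-1+3/29·τ+39/29·τ²+-13/29·τ³=-1665/1856

  seg 0: a=-4 b=104/29 c=0 d=-109/783
  seg 1: a=3 b=-5/29 c=-109/87 d=226/783
  seg 2: a=-1 b=3/29 c=39/29 d=-13/29
S(25/4) = -1665/1856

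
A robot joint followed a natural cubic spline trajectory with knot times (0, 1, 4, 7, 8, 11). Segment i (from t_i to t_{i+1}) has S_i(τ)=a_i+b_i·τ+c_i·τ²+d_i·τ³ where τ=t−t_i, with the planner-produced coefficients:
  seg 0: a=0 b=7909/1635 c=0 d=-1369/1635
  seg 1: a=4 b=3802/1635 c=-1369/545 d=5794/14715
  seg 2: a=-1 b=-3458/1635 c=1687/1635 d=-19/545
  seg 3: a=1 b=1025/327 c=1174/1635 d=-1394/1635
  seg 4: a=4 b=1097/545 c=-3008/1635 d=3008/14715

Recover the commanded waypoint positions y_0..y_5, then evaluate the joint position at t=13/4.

y_0=0 y_1=4 y_2=-1 y_3=1 y_4=4 y_5=-1
S(13/4) = 17449/17440

y_0 = S_0(0) = a_0 = 0
y_1 = S_1(0) = a_1 = 4
y_2 = S_2(0) = a_2 = -1
y_3 = S_3(0) = a_3 = 1
y_4 = S_4(0) = a_4 = 4
y_5 = S_4(3) = -1
t_q=13/4 is in segment 1 (τ=9/4); S_1(τ)=17449/17440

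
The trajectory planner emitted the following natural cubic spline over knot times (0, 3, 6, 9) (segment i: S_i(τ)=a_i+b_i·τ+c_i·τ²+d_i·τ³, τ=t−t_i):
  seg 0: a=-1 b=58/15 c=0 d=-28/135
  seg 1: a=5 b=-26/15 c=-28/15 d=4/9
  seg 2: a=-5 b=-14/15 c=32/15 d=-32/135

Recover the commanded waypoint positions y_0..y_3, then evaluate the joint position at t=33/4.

y_0=-1 y_1=5 y_2=-5 y_3=5
S(33/4) = 1

y_0 = S_0(0) = a_0 = -1
y_1 = S_1(0) = a_1 = 5
y_2 = S_2(0) = a_2 = -5
y_3 = S_2(3) = 5
t_q=33/4 is in segment 2 (τ=9/4); S_2(τ)=1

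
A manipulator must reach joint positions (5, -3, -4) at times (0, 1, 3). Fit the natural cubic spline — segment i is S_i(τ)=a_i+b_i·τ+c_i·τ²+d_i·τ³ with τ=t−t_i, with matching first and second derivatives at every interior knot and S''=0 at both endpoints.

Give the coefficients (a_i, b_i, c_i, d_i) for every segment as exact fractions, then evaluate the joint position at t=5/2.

  seg 0: a=5 b=-37/4 c=0 d=5/4
  seg 1: a=-3 b=-11/2 c=15/4 d=-5/8
S(5/2) = -315/64

Δ: Δ0=-8, Δ1=-1/2
row 1: diag=6, rhs=45; c'=1/3, d'=15/2
back: M1=15/2
M: M0=0, M1=15/2, M2=0
seg 0: a=5, c=M0/2=0, d=(M1−M0)/(6·1)=5/4, b=Δ0−h0·(2M0+M1)/6=-37/4
seg 1: a=-3, c=M1/2=15/4, d=(M2−M1)/(6·2)=-5/8, b=Δ1−h1·(2M1+M2)/6=-11/2
t_q=5/2 → seg 1, τ=3/2; S=-3+-11/2·τ+15/4·τ²+-5/8·τ³=-315/64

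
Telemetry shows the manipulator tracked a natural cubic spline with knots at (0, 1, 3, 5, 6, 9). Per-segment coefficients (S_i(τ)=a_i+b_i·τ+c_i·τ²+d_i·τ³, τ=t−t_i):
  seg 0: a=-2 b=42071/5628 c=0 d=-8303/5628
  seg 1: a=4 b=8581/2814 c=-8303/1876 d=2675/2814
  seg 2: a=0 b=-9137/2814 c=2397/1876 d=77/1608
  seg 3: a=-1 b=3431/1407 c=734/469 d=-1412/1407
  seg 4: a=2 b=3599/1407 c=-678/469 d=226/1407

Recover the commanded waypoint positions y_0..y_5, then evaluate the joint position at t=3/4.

y_0=-2 y_1=4 y_2=0 y_3=-1 y_4=2 y_5=1
S(3/4) = 51183/17152

y_0 = S_0(0) = a_0 = -2
y_1 = S_1(0) = a_1 = 4
y_2 = S_2(0) = a_2 = 0
y_3 = S_3(0) = a_3 = -1
y_4 = S_4(0) = a_4 = 2
y_5 = S_4(3) = 1
t_q=3/4 is in segment 0 (τ=3/4); S_0(τ)=51183/17152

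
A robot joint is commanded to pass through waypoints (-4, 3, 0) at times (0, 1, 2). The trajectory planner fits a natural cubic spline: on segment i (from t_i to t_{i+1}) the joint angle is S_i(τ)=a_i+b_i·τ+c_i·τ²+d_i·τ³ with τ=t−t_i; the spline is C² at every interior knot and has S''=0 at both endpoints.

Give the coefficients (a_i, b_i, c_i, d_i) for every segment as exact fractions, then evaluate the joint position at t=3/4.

  seg 0: a=-4 b=19/2 c=0 d=-5/2
  seg 1: a=3 b=2 c=-15/2 d=5/2
S(3/4) = 265/128

Δ: Δ0=7, Δ1=-3
row 1: diag=4, rhs=-60; c'=1/4, d'=-15
back: M1=-15
M: M0=0, M1=-15, M2=0
seg 0: a=-4, c=M0/2=0, d=(M1−M0)/(6·1)=-5/2, b=Δ0−h0·(2M0+M1)/6=19/2
seg 1: a=3, c=M1/2=-15/2, d=(M2−M1)/(6·1)=5/2, b=Δ1−h1·(2M1+M2)/6=2
t_q=3/4 → seg 0, τ=3/4; S=-4+19/2·τ+0·τ²+-5/2·τ³=265/128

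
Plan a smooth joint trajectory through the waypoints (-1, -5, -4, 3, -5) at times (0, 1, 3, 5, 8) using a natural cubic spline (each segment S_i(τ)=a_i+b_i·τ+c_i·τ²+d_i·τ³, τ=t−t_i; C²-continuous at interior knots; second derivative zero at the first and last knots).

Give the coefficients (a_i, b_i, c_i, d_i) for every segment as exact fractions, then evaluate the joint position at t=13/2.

Δ: Δ0=-4, Δ1=1/2, Δ2=7/2, Δ3=-8/3
row 1: diag=6, rhs=27; c'=1/3, d'=9/2
row 2: denom=8−2·1/3=22/3; d'=(18−2·9/2)/(22/3)=27/22
row 3: denom=10−2·3/11=104/11; d'=(-37−2·27/22)/(104/11)=-217/52
back: M3=-217/52
back: M2=27/22−3/11·-217/52=123/52
back: M1=9/2−1/3·123/52=193/52
M: M0=0, M1=193/52, M2=123/52, M3=-217/52, M4=0
seg 0: a=-1, c=M0/2=0, d=(M1−M0)/(6·1)=193/312, b=Δ0−h0·(2M0+M1)/6=-1441/312
seg 1: a=-5, c=M1/2=193/104, d=(M2−M1)/(6·2)=-35/312, b=Δ1−h1·(2M1+M2)/6=-431/156
seg 2: a=-4, c=M2/2=123/104, d=(M3−M2)/(6·2)=-85/156, b=Δ2−h2·(2M2+M3)/6=517/156
seg 3: a=3, c=M3/2=-217/104, d=(M4−M3)/(6·3)=217/936, b=Δ3−h3·(2M3+M4)/6=235/156
t_q=13/2 → seg 3, τ=3/2; S=3+235/156·τ+-217/104·τ²+217/936·τ³=1121/832

  seg 0: a=-1 b=-1441/312 c=0 d=193/312
  seg 1: a=-5 b=-431/156 c=193/104 d=-35/312
  seg 2: a=-4 b=517/156 c=123/104 d=-85/156
  seg 3: a=3 b=235/156 c=-217/104 d=217/936
S(13/2) = 1121/832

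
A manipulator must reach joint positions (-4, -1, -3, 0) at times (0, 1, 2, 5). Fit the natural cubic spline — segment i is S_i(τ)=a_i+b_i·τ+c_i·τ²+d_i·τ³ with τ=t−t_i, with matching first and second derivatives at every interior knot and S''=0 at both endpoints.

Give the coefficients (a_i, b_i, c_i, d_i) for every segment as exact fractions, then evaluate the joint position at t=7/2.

Δ: Δ0=3, Δ1=-2, Δ2=1
row 1: diag=4, rhs=-30; c'=1/4, d'=-15/2
row 2: denom=8−1·1/4=31/4; d'=(18−1·-15/2)/(31/4)=102/31
back: M2=102/31
back: M1=-15/2−1/4·102/31=-258/31
M: M0=0, M1=-258/31, M2=102/31, M3=0
seg 0: a=-4, c=M0/2=0, d=(M1−M0)/(6·1)=-43/31, b=Δ0−h0·(2M0+M1)/6=136/31
seg 1: a=-1, c=M1/2=-129/31, d=(M2−M1)/(6·1)=60/31, b=Δ1−h1·(2M1+M2)/6=7/31
seg 2: a=-3, c=M2/2=51/31, d=(M3−M2)/(6·3)=-17/93, b=Δ2−h2·(2M2+M3)/6=-71/31
t_q=7/2 → seg 2, τ=3/2; S=-3+-71/31·τ+51/31·τ²+-17/93·τ³=-831/248

  seg 0: a=-4 b=136/31 c=0 d=-43/31
  seg 1: a=-1 b=7/31 c=-129/31 d=60/31
  seg 2: a=-3 b=-71/31 c=51/31 d=-17/93
S(7/2) = -831/248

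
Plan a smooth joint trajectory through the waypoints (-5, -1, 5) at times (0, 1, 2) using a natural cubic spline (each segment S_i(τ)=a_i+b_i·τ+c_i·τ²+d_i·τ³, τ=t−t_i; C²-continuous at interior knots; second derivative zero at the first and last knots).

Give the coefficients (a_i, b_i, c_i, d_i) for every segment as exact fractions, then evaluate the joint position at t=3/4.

Δ: Δ0=4, Δ1=6
row 1: diag=4, rhs=12; c'=1/4, d'=3
back: M1=3
M: M0=0, M1=3, M2=0
seg 0: a=-5, c=M0/2=0, d=(M1−M0)/(6·1)=1/2, b=Δ0−h0·(2M0+M1)/6=7/2
seg 1: a=-1, c=M1/2=3/2, d=(M2−M1)/(6·1)=-1/2, b=Δ1−h1·(2M1+M2)/6=5
t_q=3/4 → seg 0, τ=3/4; S=-5+7/2·τ+0·τ²+1/2·τ³=-277/128

  seg 0: a=-5 b=7/2 c=0 d=1/2
  seg 1: a=-1 b=5 c=3/2 d=-1/2
S(3/4) = -277/128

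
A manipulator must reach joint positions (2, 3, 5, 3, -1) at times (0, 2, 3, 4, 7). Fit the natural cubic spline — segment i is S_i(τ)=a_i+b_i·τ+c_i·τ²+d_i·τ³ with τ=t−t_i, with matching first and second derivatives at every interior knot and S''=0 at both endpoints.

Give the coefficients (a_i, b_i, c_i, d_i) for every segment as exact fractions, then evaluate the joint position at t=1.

Δ: Δ0=1/2, Δ1=2, Δ2=-2, Δ3=-4/3
row 1: diag=6, rhs=9; c'=1/6, d'=3/2
row 2: denom=4−1·1/6=23/6; d'=(-24−1·3/2)/(23/6)=-153/23
row 3: denom=8−1·6/23=178/23; d'=(4−1·-153/23)/(178/23)=245/178
back: M3=245/178
back: M2=-153/23−6/23·245/178=-624/89
back: M1=3/2−1/6·-624/89=475/178
M: M0=0, M1=475/178, M2=-624/89, M3=245/178, M4=0
seg 0: a=2, c=M0/2=0, d=(M1−M0)/(6·2)=475/2136, b=Δ0−h0·(2M0+M1)/6=-104/267
seg 1: a=3, c=M1/2=475/356, d=(M2−M1)/(6·1)=-1723/1068, b=Δ1−h1·(2M1+M2)/6=1217/534
seg 2: a=5, c=M2/2=-312/89, d=(M3−M2)/(6·1)=1493/1068, b=Δ2−h2·(2M2+M3)/6=115/1068
seg 3: a=3, c=M3/2=245/356, d=(M4−M3)/(6·3)=-245/3204, b=Δ3−h3·(2M3+M4)/6=-1447/534
t_q=1 → seg 0, τ=1; S=2+-104/267·τ+0·τ²+475/2136·τ³=1305/712

  seg 0: a=2 b=-104/267 c=0 d=475/2136
  seg 1: a=3 b=1217/534 c=475/356 d=-1723/1068
  seg 2: a=5 b=115/1068 c=-312/89 d=1493/1068
  seg 3: a=3 b=-1447/534 c=245/356 d=-245/3204
S(1) = 1305/712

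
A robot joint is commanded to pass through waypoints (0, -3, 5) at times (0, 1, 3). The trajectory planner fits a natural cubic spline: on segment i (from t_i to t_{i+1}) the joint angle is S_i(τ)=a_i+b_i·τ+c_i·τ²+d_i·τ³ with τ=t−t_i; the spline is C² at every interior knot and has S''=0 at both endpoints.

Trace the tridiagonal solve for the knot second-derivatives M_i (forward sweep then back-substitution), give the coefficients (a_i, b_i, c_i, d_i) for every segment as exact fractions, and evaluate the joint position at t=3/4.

Δ: Δ0=-3, Δ1=4
row 1: diag=6, rhs=42; c'=1/3, d'=7
back: M1=7
M: M0=0, M1=7, M2=0
seg 0: a=0, c=M0/2=0, d=(M1−M0)/(6·1)=7/6, b=Δ0−h0·(2M0+M1)/6=-25/6
seg 1: a=-3, c=M1/2=7/2, d=(M2−M1)/(6·2)=-7/12, b=Δ1−h1·(2M1+M2)/6=-2/3
t_q=3/4 → seg 0, τ=3/4; S=0+-25/6·τ+0·τ²+7/6·τ³=-337/128

  seg 0: a=0 b=-25/6 c=0 d=7/6
  seg 1: a=-3 b=-2/3 c=7/2 d=-7/12
S(3/4) = -337/128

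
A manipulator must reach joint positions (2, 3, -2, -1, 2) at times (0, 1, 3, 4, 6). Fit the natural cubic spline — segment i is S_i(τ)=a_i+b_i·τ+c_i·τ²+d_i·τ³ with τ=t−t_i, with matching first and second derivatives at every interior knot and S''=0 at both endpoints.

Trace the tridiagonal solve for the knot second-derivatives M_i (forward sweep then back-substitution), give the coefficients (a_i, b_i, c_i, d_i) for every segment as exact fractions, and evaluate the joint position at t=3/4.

  seg 0: a=2 b=233/124 c=0 d=-109/124
  seg 1: a=3 b=-47/62 c=-327/124 d=219/248
  seg 2: a=-2 b=-22/31 c=165/62 d=-59/62
  seg 3: a=-1 b=109/62 c=-6/31 d=1/31
S(3/4) = 24113/7936

Δ: Δ0=1, Δ1=-5/2, Δ2=1, Δ3=3/2
row 1: diag=6, rhs=-21; c'=1/3, d'=-7/2
row 2: denom=6−2·1/3=16/3; d'=(21−2·-7/2)/(16/3)=21/4
row 3: denom=6−1·3/16=93/16; d'=(3−1·21/4)/(93/16)=-12/31
back: M3=-12/31
back: M2=21/4−3/16·-12/31=165/31
back: M1=-7/2−1/3·165/31=-327/62
M: M0=0, M1=-327/62, M2=165/31, M3=-12/31, M4=0
seg 0: a=2, c=M0/2=0, d=(M1−M0)/(6·1)=-109/124, b=Δ0−h0·(2M0+M1)/6=233/124
seg 1: a=3, c=M1/2=-327/124, d=(M2−M1)/(6·2)=219/248, b=Δ1−h1·(2M1+M2)/6=-47/62
seg 2: a=-2, c=M2/2=165/62, d=(M3−M2)/(6·1)=-59/62, b=Δ2−h2·(2M2+M3)/6=-22/31
seg 3: a=-1, c=M3/2=-6/31, d=(M4−M3)/(6·2)=1/31, b=Δ3−h3·(2M3+M4)/6=109/62
t_q=3/4 → seg 0, τ=3/4; S=2+233/124·τ+0·τ²+-109/124·τ³=24113/7936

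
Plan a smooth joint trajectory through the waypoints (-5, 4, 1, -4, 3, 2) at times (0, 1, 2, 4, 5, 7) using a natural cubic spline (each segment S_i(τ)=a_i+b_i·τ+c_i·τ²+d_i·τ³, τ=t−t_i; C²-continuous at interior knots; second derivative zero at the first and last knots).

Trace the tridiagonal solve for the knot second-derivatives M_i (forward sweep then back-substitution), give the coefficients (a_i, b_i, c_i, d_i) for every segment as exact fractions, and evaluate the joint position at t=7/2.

  seg 0: a=-5 b=17003/1418 c=0 d=-4241/1418
  seg 1: a=4 b=2140/709 c=-12723/1418 d=4189/1418
  seg 2: a=1 b=-8599/1418 c=-78/709 d=2683/2836
  seg 3: a=-4 b=6875/1418 c=7893/1418 d=-2421/709
  seg 4: a=3 b=8135/1418 c=-6633/1418 d=2211/2836
S(7/2) = -116863/22688

Δ: Δ0=9, Δ1=-3, Δ2=-5/2, Δ3=7, Δ4=-1/2
row 1: diag=4, rhs=-72; c'=1/4, d'=-18
row 2: denom=6−1·1/4=23/4; d'=(3−1·-18)/(23/4)=84/23
row 3: denom=6−2·8/23=122/23; d'=(57−2·84/23)/(122/23)=1143/122
row 4: denom=6−1·23/122=709/122; d'=(-45−1·1143/122)/(709/122)=-6633/709
back: M4=-6633/709
back: M3=1143/122−23/122·-6633/709=7893/709
back: M2=84/23−8/23·7893/709=-156/709
back: M1=-18−1/4·-156/709=-12723/709
M: M0=0, M1=-12723/709, M2=-156/709, M3=7893/709, M4=-6633/709, M5=0
seg 0: a=-5, c=M0/2=0, d=(M1−M0)/(6·1)=-4241/1418, b=Δ0−h0·(2M0+M1)/6=17003/1418
seg 1: a=4, c=M1/2=-12723/1418, d=(M2−M1)/(6·1)=4189/1418, b=Δ1−h1·(2M1+M2)/6=2140/709
seg 2: a=1, c=M2/2=-78/709, d=(M3−M2)/(6·2)=2683/2836, b=Δ2−h2·(2M2+M3)/6=-8599/1418
seg 3: a=-4, c=M3/2=7893/1418, d=(M4−M3)/(6·1)=-2421/709, b=Δ3−h3·(2M3+M4)/6=6875/1418
seg 4: a=3, c=M4/2=-6633/1418, d=(M5−M4)/(6·2)=2211/2836, b=Δ4−h4·(2M4+M5)/6=8135/1418
t_q=7/2 → seg 2, τ=3/2; S=1+-8599/1418·τ+-78/709·τ²+2683/2836·τ³=-116863/22688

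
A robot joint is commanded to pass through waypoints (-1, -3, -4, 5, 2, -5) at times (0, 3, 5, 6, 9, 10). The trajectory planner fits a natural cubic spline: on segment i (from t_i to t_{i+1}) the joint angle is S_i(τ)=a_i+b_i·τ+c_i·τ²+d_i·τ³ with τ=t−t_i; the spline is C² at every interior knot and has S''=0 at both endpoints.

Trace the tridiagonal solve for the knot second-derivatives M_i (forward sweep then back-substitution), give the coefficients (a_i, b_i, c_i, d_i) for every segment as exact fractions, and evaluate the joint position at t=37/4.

  seg 0: a=-1 b=673/1500 c=0 d=-1673/13500
  seg 1: a=-3 b=-2173/750 c=-1673/1500 d=1157/1000
  seg 2: a=-4 b=2447/375 c=437/75 d=-419/125
  seg 3: a=5 b=3046/375 c=-1586/375 d=1337/3375
  seg 4: a=2 b=-2459/375 c=-83/125 d=83/375
S(37/4) = 2581/8000

Δ: Δ0=-2/3, Δ1=-1/2, Δ2=9, Δ3=-1, Δ4=-7
row 1: diag=10, rhs=1; c'=1/5, d'=1/10
row 2: denom=6−2·1/5=28/5; d'=(57−2·1/10)/(28/5)=71/7
row 3: denom=8−1·5/28=219/28; d'=(-60−1·71/7)/(219/28)=-1964/219
row 4: denom=8−3·28/73=500/73; d'=(-36−3·-1964/219)/(500/73)=-166/125
back: M4=-166/125
back: M3=-1964/219−28/73·-166/125=-3172/375
back: M2=71/7−5/28·-3172/375=874/75
back: M1=1/10−1/5·874/75=-1673/750
M: M0=0, M1=-1673/750, M2=874/75, M3=-3172/375, M4=-166/125, M5=0
seg 0: a=-1, c=M0/2=0, d=(M1−M0)/(6·3)=-1673/13500, b=Δ0−h0·(2M0+M1)/6=673/1500
seg 1: a=-3, c=M1/2=-1673/1500, d=(M2−M1)/(6·2)=1157/1000, b=Δ1−h1·(2M1+M2)/6=-2173/750
seg 2: a=-4, c=M2/2=437/75, d=(M3−M2)/(6·1)=-419/125, b=Δ2−h2·(2M2+M3)/6=2447/375
seg 3: a=5, c=M3/2=-1586/375, d=(M4−M3)/(6·3)=1337/3375, b=Δ3−h3·(2M3+M4)/6=3046/375
seg 4: a=2, c=M4/2=-83/125, d=(M5−M4)/(6·1)=83/375, b=Δ4−h4·(2M4+M5)/6=-2459/375
t_q=37/4 → seg 4, τ=1/4; S=2+-2459/375·τ+-83/125·τ²+83/375·τ³=2581/8000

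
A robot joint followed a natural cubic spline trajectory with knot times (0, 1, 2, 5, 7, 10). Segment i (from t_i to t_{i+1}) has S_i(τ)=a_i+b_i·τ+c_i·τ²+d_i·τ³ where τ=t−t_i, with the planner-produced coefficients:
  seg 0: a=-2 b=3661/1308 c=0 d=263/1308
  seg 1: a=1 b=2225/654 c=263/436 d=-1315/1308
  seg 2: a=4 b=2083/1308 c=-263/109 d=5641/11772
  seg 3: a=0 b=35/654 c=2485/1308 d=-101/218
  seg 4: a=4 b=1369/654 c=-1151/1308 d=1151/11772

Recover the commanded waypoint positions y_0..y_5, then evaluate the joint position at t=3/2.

y_0 = S_0(0) = a_0 = -2
y_1 = S_1(0) = a_1 = 1
y_2 = S_2(0) = a_2 = 4
y_3 = S_3(0) = a_3 = 0
y_4 = S_4(0) = a_4 = 4
y_5 = S_4(3) = 5
t_q=3/2 is in segment 1 (τ=1/2); S_1(τ)=9509/3488

y_0=-2 y_1=1 y_2=4 y_3=0 y_4=4 y_5=5
S(3/2) = 9509/3488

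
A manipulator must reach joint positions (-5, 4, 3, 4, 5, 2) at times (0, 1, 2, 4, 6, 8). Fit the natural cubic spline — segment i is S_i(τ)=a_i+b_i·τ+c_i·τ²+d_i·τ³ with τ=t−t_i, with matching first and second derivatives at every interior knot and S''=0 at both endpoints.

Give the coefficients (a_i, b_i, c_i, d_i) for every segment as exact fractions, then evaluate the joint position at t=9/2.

Δ: Δ0=9, Δ1=-1, Δ2=1/2, Δ3=1/2, Δ4=-3/2
row 1: diag=4, rhs=-60; c'=1/4, d'=-15
row 2: denom=6−1·1/4=23/4; d'=(9−1·-15)/(23/4)=96/23
row 3: denom=8−2·8/23=168/23; d'=(0−2·96/23)/(168/23)=-8/7
row 4: denom=8−2·23/84=313/42; d'=(-12−2·-8/7)/(313/42)=-408/313
back: M4=-408/313
back: M3=-8/7−23/84·-408/313=-246/313
back: M2=96/23−8/23·-246/313=1392/313
back: M1=-15−1/4·1392/313=-5043/313
M: M0=0, M1=-5043/313, M2=1392/313, M3=-246/313, M4=-408/313, M5=0
seg 0: a=-5, c=M0/2=0, d=(M1−M0)/(6·1)=-1681/626, b=Δ0−h0·(2M0+M1)/6=7315/626
seg 1: a=4, c=M1/2=-5043/626, d=(M2−M1)/(6·1)=2145/626, b=Δ1−h1·(2M1+M2)/6=1136/313
seg 2: a=3, c=M2/2=696/313, d=(M3−M2)/(6·2)=-273/626, b=Δ2−h2·(2M2+M3)/6=-1379/626
seg 3: a=4, c=M3/2=-123/313, d=(M4−M3)/(6·2)=-27/626, b=Δ3−h3·(2M3+M4)/6=913/626
seg 4: a=5, c=M4/2=-204/313, d=(M5−M4)/(6·2)=34/313, b=Δ4−h4·(2M4+M5)/6=-395/626
t_q=9/2 → seg 3, τ=1/2; S=4+913/626·τ+-123/313·τ²+-27/626·τ³=23165/5008

  seg 0: a=-5 b=7315/626 c=0 d=-1681/626
  seg 1: a=4 b=1136/313 c=-5043/626 d=2145/626
  seg 2: a=3 b=-1379/626 c=696/313 d=-273/626
  seg 3: a=4 b=913/626 c=-123/313 d=-27/626
  seg 4: a=5 b=-395/626 c=-204/313 d=34/313
S(9/2) = 23165/5008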